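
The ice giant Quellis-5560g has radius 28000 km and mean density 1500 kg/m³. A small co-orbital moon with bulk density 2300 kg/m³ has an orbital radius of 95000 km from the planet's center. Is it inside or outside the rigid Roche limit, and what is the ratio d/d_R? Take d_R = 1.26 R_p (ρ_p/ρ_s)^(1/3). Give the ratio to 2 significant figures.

d_R = 1.26 × (28000 km) × (1500/2300)^(1/3) = 30590 km
d/d_R = (95000) / (30590) = 3.1
Since d/d_R > 1, the body is outside the Roche limit.

outside; d/d_R ≈ 3.1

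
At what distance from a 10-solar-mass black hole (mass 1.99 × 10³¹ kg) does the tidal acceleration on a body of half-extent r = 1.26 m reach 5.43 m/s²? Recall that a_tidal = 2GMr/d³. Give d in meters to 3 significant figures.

2GMr/d³ = a_tidal  ⇒  d = (2GMr / a_tidal)^(1/3)
d = (2 × 6.674×10⁻¹¹ × (1.99 × 10³¹) × (1.26) / (5.43))^(1/3)
  = 8.51 × 10⁶ m

8.51 × 10⁶ m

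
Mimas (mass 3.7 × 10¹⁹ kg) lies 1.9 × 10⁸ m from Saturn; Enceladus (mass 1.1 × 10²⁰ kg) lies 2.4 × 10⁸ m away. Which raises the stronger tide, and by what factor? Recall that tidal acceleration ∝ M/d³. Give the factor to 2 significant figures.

Enceladus, by a factor of ≈ 1.5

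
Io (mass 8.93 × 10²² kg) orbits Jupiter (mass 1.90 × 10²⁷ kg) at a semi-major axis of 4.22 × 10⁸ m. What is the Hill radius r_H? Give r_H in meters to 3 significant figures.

r_H ≈ a (m/3M)^(1/3)
    = (4.22 × 10⁸) × (8.93 × 10²² / (3 × 1.90 × 10²⁷))^(1/3)
    = 1.06 × 10⁷ m

1.06 × 10⁷ m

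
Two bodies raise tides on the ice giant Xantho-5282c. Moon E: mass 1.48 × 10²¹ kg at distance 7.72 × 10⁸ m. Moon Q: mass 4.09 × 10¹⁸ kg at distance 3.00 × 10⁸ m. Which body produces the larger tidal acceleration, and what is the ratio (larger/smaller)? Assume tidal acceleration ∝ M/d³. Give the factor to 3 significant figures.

Moon E, by a factor of ≈ 21.2

The tide-raising term goes as M/d³ (the gradient of a 1/d² field).
Moon E: (1.48 × 10²¹) / (7.72 × 10⁸)³ = 3.217 × 10⁻⁶
Moon Q: (4.09 × 10¹⁸) / (3.00 × 10⁸)³ = 1.515 × 10⁻⁷
Ratio (larger/smaller) = 21.2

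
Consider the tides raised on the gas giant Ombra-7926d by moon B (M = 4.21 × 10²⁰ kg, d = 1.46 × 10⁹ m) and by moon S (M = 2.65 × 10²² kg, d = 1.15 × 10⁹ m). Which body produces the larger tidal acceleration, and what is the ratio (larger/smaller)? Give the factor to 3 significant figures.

Tidal acceleration ∝ M/d³, so compare M/d³ for each.
Moon B: (4.21 × 10²⁰) / (1.46 × 10⁹)³ = 1.353 × 10⁻⁷
Moon S: (2.65 × 10²²) / (1.15 × 10⁹)³ = 1.742 × 10⁻⁵
Ratio (larger/smaller) = 129

Moon S, by a factor of ≈ 129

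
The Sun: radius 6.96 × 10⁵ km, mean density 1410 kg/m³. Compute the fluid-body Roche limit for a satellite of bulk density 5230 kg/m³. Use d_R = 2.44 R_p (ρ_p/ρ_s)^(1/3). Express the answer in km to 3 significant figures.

d_R = 2.44 × 6.96 × 10⁵ km × (1410/5230)^(1/3)
    = 1.10 × 10⁶ km

1.10 × 10⁶ km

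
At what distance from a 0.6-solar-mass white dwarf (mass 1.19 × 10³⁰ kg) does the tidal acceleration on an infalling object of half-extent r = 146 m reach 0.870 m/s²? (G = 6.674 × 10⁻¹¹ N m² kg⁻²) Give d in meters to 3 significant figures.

2.99 × 10⁷ m

2GMr/d³ = a_tidal  ⇒  d = (2GMr / a_tidal)^(1/3)
d = (2 × 6.674×10⁻¹¹ × (1.19 × 10³⁰) × (146) / (0.870))^(1/3)
  = 2.99 × 10⁷ m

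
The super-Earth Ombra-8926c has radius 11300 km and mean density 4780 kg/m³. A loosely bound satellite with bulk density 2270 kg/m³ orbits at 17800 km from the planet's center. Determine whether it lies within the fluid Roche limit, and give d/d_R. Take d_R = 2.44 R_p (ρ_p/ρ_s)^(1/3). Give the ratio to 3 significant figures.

inside; d/d_R ≈ 0.504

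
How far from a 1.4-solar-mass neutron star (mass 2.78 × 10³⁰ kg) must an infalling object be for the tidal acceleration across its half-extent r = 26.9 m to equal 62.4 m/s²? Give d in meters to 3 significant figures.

2GMr/d³ = a_tidal  ⇒  d = (2GMr / a_tidal)^(1/3)
d = (2 × 6.674×10⁻¹¹ × (2.78 × 10³⁰) × (26.9) / (62.4))^(1/3)
  = 5.43 × 10⁶ m

5.43 × 10⁶ m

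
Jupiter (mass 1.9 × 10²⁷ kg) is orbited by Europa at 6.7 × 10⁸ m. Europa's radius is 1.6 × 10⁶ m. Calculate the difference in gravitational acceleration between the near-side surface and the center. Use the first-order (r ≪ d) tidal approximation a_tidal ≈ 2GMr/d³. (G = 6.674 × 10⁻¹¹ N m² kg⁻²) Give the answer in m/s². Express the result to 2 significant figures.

1.3 × 10⁻³ m/s²

a_tidal = 2GMr/d³
        = 2 × (6.674 × 10⁻¹¹) × (1.9 × 10²⁷) × (1.6 × 10⁶) / (6.7 × 10⁸)³
        = 1.3 × 10⁻³ m/s²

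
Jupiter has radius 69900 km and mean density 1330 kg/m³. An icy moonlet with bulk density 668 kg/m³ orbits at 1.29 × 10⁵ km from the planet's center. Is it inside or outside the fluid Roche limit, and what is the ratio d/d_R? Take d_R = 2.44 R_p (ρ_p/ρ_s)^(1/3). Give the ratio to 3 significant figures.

d_R = 2.44 × (69900 km) × (1330/668)^(1/3) = 2.146 × 10⁵ km
d/d_R = (1.29 × 10⁵) / (2.146 × 10⁵) = 0.601
Since d/d_R < 1, the body is inside the Roche limit.

inside; d/d_R ≈ 0.601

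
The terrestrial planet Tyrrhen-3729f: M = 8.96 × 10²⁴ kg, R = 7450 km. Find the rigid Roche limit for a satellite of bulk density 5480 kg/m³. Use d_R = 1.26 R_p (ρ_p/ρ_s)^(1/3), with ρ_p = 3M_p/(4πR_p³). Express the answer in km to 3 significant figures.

9210 km

ρ_p = 3M_p/(4πR_p³) = 3 × (8.96 × 10²⁴) / (4π × (7.45 × 10⁶ m)³) = 5170 kg/m³
d_R = 1.26 × 7450 km × (5170/5480)^(1/3)
    = 9210 km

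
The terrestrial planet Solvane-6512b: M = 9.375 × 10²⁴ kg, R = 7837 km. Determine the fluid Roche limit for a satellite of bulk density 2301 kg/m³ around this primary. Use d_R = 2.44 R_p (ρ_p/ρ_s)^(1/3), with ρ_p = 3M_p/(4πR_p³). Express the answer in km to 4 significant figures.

24180 km

ρ_p = 3M_p/(4πR_p³) = 3 × (9.375 × 10²⁴) / (4π × (7.837 × 10⁶ m)³) = 4650 kg/m³
d_R = 2.44 × 7837 km × (4650/2301)^(1/3)
    = 24180 km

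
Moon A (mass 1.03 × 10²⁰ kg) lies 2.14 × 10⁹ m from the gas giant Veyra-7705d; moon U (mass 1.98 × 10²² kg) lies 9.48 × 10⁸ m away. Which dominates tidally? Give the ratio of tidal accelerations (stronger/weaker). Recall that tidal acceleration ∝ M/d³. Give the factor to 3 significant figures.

Moon U, by a factor of ≈ 2210

The tide-raising term goes as M/d³ (the gradient of a 1/d² field).
Moon A: (1.03 × 10²⁰) / (2.14 × 10⁹)³ = 1.051 × 10⁻⁸
Moon U: (1.98 × 10²²) / (9.48 × 10⁸)³ = 2.324 × 10⁻⁵
Ratio (larger/smaller) = 2210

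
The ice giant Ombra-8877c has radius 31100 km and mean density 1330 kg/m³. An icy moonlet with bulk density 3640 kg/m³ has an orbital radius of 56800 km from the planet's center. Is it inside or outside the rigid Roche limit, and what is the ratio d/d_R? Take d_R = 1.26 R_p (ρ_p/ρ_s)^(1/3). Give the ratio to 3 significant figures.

d_R = 1.26 × (31100 km) × (1330/3640)^(1/3) = 28010 km
d/d_R = (56800) / (28010) = 2.03
Since d/d_R > 1, the body is outside the Roche limit.

outside; d/d_R ≈ 2.03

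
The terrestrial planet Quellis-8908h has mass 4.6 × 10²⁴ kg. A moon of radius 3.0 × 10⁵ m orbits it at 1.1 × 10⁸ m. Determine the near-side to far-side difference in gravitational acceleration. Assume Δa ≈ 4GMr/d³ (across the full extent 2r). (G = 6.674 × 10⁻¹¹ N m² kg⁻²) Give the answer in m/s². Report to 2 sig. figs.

The field gradient is 2GM/d³; across the full diameter 2r the difference is 4GMr/d³.
Δg = 4GMr/d³
   = 4 × (6.674 × 10⁻¹¹) × (4.6 × 10²⁴) × (3.0 × 10⁵) / (1.1 × 10⁸)³
   = 2.8 × 10⁻⁴ m/s²

2.8 × 10⁻⁴ m/s²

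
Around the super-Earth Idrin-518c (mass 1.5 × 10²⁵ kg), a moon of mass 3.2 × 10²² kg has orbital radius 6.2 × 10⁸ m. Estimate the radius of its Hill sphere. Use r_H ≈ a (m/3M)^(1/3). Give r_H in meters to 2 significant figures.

r_H ≈ a (m/3M)^(1/3)
    = (6.2 × 10⁸) × (3.2 × 10²² / (3 × 1.5 × 10²⁵))^(1/3)
    = 5.5 × 10⁷ m

5.5 × 10⁷ m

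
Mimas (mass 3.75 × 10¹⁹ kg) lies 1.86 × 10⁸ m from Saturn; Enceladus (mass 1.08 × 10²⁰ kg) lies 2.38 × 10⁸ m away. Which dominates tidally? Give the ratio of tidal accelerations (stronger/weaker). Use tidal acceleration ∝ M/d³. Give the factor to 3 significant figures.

Enceladus, by a factor of ≈ 1.37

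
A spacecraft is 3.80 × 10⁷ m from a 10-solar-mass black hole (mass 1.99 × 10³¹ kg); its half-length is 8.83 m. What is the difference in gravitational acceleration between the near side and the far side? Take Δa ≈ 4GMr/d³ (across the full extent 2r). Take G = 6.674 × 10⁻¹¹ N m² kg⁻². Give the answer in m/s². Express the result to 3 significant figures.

8.55 × 10⁻¹ m/s²

a_tidal = 4GMr/d³
        = 4 × (6.674 × 10⁻¹¹) × (1.99 × 10³¹) × (8.83) / (3.80 × 10⁷)³
        = 8.55 × 10⁻¹ m/s²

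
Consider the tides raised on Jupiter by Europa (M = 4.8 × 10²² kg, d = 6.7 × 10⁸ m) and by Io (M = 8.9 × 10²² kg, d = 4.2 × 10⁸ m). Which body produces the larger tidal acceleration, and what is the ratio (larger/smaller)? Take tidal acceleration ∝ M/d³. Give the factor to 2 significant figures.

Io, by a factor of ≈ 7.5

Tidal acceleration ∝ M/d³, so compare M/d³ for each.
Europa: (4.8 × 10²²) / (6.7 × 10⁸)³ = 1.596 × 10⁻⁴
Io: (8.9 × 10²²) / (4.2 × 10⁸)³ = 1.201 × 10⁻³
Ratio (larger/smaller) = 7.5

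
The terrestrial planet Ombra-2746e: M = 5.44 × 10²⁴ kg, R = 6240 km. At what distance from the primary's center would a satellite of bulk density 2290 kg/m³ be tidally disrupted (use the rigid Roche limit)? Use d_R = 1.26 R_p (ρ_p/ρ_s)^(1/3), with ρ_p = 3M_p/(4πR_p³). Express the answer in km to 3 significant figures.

10400 km

ρ_p = 3M_p/(4πR_p³) = 3 × (5.44 × 10²⁴) / (4π × (6.24 × 10⁶ m)³) = 5350 kg/m³
d_R = 1.26 × 6240 km × (5350/2290)^(1/3)
    = 10400 km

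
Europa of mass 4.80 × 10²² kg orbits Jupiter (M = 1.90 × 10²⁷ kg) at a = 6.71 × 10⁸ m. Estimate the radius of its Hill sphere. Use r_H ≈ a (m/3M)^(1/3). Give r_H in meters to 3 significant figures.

1.37 × 10⁷ m

r_H ≈ a (m/3M)^(1/3)
    = (6.71 × 10⁸) × (4.80 × 10²² / (3 × 1.90 × 10²⁷))^(1/3)
    = 1.37 × 10⁷ m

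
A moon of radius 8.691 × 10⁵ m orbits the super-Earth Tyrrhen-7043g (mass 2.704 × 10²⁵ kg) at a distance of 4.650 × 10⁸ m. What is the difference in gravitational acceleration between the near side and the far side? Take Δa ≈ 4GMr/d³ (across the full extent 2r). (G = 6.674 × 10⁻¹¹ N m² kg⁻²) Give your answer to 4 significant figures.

a_tidal = 4GMr/d³
        = 4 × (6.674 × 10⁻¹¹) × (2.704 × 10²⁵) × (8.691 × 10⁵) / (4.650 × 10⁸)³
        = 6.240 × 10⁻⁵ m/s²

6.240 × 10⁻⁵ m/s²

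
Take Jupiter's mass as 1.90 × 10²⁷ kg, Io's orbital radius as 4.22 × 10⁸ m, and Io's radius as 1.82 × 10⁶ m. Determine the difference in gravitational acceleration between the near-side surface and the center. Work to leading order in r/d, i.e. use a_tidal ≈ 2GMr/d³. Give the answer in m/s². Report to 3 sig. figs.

The tidal stretch is the gradient of GM/d² times the body's extent r, hence the 1/d³ dependence.
Δa = 2GMr/d³
   = 2 × (6.674 × 10⁻¹¹) × (1.90 × 10²⁷) × (1.82 × 10⁶) / (4.22 × 10⁸)³
   = 6.14 × 10⁻³ m/s²

6.14 × 10⁻³ m/s²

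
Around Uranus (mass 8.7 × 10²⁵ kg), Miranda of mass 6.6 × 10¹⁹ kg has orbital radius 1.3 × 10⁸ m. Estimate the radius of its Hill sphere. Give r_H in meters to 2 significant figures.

8.2 × 10⁵ m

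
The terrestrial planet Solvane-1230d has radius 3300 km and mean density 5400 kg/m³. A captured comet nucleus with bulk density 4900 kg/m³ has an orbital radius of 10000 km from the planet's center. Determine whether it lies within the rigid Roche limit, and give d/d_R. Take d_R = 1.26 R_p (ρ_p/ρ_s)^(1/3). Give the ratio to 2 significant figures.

outside; d/d_R ≈ 2.3

d_R = 1.26 × (3300 km) × (5400/4900)^(1/3) = 4295 km
d/d_R = (10000) / (4295) = 2.3
Since d/d_R > 1, the body is outside the Roche limit.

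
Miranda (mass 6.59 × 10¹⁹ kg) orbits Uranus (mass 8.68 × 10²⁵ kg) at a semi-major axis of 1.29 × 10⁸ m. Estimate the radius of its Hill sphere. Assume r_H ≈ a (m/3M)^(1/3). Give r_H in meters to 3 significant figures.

r_H ≈ a (m/3M)^(1/3)
    = (1.29 × 10⁸) × (6.59 × 10¹⁹ / (3 × 8.68 × 10²⁵))^(1/3)
    = 8.16 × 10⁵ m

8.16 × 10⁵ m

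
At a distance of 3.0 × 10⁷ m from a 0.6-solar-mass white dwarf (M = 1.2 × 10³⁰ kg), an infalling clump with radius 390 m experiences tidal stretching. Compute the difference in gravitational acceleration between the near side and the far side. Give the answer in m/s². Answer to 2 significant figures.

The field gradient is 2GM/d³; across the full diameter 2r the difference is 4GMr/d³.
a_tidal = 4GMr/d³
        = 4 × (6.674 × 10⁻¹¹) × (1.2 × 10³⁰) × (390) / (3.0 × 10⁷)³
        = 4.6 m/s²

4.6 m/s²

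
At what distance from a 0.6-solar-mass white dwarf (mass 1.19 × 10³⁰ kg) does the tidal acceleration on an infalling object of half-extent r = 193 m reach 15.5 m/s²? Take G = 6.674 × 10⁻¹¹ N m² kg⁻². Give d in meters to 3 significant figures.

2GMr/d³ = a_tidal  ⇒  d = (2GMr / a_tidal)^(1/3)
d = (2 × 6.674×10⁻¹¹ × (1.19 × 10³⁰) × (193) / (15.5))^(1/3)
  = 1.26 × 10⁷ m

1.26 × 10⁷ m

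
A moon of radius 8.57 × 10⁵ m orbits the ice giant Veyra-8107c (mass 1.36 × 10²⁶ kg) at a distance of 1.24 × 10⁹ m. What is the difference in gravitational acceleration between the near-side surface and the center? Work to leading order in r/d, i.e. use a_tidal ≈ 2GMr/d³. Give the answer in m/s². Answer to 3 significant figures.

8.16 × 10⁻⁶ m/s²

a_tidal = 2GMr/d³
        = 2 × (6.674 × 10⁻¹¹) × (1.36 × 10²⁶) × (8.57 × 10⁵) / (1.24 × 10⁹)³
        = 8.16 × 10⁻⁶ m/s²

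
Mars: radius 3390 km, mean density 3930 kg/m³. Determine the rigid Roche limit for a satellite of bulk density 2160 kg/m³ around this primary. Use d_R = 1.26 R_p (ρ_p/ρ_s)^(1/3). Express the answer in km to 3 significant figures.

5210 km

d_R = 1.26 × 3390 km × (3930/2160)^(1/3)
    = 5210 km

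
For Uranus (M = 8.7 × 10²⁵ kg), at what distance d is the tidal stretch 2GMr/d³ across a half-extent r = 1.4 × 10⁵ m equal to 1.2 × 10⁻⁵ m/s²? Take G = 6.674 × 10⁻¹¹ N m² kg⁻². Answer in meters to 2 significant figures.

5.1 × 10⁸ m

2GMr/d³ = a_tidal  ⇒  d = (2GMr / a_tidal)^(1/3)
d = (2 × 6.674×10⁻¹¹ × (8.7 × 10²⁵) × (1.4 × 10⁵) / (1.2 × 10⁻⁵))^(1/3)
  = 5.1 × 10⁸ m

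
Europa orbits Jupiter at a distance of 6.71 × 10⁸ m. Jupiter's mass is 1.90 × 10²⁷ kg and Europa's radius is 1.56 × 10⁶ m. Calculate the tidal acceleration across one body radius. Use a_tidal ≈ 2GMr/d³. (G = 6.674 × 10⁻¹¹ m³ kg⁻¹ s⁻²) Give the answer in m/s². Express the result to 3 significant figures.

a_tidal = 2GMr/d³
        = 2 × (6.674 × 10⁻¹¹) × (1.90 × 10²⁷) × (1.56 × 10⁶) / (6.71 × 10⁸)³
        = 1.31 × 10⁻³ m/s²

1.31 × 10⁻³ m/s²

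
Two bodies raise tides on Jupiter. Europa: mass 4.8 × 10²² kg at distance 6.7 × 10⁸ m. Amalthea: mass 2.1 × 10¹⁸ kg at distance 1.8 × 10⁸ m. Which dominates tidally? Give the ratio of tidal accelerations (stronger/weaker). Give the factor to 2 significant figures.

Europa, by a factor of ≈ 440

The tide-raising term goes as M/d³ (the gradient of a 1/d² field).
Europa: (4.8 × 10²²) / (6.7 × 10⁸)³ = 1.596 × 10⁻⁴
Amalthea: (2.1 × 10¹⁸) / (1.8 × 10⁸)³ = 3.601 × 10⁻⁷
Ratio (larger/smaller) = 440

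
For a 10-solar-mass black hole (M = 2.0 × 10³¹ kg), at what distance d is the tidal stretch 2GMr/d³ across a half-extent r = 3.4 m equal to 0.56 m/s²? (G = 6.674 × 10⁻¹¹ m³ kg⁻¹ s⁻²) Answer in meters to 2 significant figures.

2GMr/d³ = a_tidal  ⇒  d = (2GMr / a_tidal)^(1/3)
d = (2 × 6.674×10⁻¹¹ × (2.0 × 10³¹) × (3.4) / (0.56))^(1/3)
  = 2.5 × 10⁷ m

2.5 × 10⁷ m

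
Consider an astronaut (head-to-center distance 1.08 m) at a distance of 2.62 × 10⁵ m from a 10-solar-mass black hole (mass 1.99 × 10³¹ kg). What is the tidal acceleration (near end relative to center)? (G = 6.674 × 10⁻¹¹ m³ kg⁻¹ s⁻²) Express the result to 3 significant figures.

1.60 × 10⁵ m/s²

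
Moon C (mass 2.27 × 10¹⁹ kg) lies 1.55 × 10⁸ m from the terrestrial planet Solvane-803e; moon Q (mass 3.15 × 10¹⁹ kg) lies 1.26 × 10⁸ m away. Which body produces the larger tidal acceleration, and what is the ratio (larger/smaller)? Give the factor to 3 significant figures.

Moon Q, by a factor of ≈ 2.58

The tide-raising term goes as M/d³ (the gradient of a 1/d² field).
Moon C: (2.27 × 10¹⁹) / (1.55 × 10⁸)³ = 6.096 × 10⁻⁶
Moon Q: (3.15 × 10¹⁹) / (1.26 × 10⁸)³ = 1.575 × 10⁻⁵
Ratio (larger/smaller) = 2.58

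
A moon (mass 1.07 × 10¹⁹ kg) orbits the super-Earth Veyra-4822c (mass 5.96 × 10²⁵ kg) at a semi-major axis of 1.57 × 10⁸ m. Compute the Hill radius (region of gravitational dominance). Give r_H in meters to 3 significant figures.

6.14 × 10⁵ m

r_H ≈ a (m/3M)^(1/3)
    = (1.57 × 10⁸) × (1.07 × 10¹⁹ / (3 × 5.96 × 10²⁵))^(1/3)
    = 6.14 × 10⁵ m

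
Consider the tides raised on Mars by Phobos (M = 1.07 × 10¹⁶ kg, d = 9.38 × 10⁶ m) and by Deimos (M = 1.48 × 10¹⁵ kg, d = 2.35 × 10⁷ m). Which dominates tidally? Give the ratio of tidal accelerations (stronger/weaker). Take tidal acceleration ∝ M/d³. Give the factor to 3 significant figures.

Phobos, by a factor of ≈ 114

The tide-raising term goes as M/d³ (the gradient of a 1/d² field).
Phobos: (1.07 × 10¹⁶) / (9.38 × 10⁶)³ = 1.297 × 10⁻⁵
Deimos: (1.48 × 10¹⁵) / (2.35 × 10⁷)³ = 1.140 × 10⁻⁷
Ratio (larger/smaller) = 114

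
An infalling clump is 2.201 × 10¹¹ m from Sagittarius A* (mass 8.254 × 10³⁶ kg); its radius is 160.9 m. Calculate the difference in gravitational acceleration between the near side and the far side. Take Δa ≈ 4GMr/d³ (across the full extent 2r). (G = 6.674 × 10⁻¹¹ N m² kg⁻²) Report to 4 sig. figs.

3.325 × 10⁻⁵ m/s²

Differencing GM/(d−r)² and GM/(d+r)² to first order in r/d gives 4GMr/d³.
Δg = 4GMr/d³
   = 4 × (6.674 × 10⁻¹¹) × (8.254 × 10³⁶) × (160.9) / (2.201 × 10¹¹)³
   = 3.325 × 10⁻⁵ m/s²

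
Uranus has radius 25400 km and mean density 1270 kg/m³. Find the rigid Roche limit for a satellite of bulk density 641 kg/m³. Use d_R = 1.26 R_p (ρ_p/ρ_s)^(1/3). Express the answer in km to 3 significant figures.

d_R = 1.26 × 25400 km × (1270/641)^(1/3)
    = 40200 km

40200 km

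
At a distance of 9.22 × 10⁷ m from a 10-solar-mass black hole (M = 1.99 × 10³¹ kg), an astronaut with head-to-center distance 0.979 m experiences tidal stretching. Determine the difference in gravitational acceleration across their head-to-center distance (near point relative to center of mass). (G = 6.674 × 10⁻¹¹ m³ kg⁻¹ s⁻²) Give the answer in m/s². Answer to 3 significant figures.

3.32 × 10⁻³ m/s²

Δg = 2GMr/d³
   = 2 × (6.674 × 10⁻¹¹) × (1.99 × 10³¹) × (0.979) / (9.22 × 10⁷)³
   = 3.32 × 10⁻³ m/s²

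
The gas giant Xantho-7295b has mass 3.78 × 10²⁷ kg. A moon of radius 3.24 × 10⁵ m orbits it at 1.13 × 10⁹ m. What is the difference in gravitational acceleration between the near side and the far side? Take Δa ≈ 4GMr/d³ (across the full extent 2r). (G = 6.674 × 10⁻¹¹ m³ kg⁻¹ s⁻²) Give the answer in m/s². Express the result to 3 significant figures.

2.27 × 10⁻⁴ m/s²

Δg = 4GMr/d³
   = 4 × (6.674 × 10⁻¹¹) × (3.78 × 10²⁷) × (3.24 × 10⁵) / (1.13 × 10⁹)³
   = 2.27 × 10⁻⁴ m/s²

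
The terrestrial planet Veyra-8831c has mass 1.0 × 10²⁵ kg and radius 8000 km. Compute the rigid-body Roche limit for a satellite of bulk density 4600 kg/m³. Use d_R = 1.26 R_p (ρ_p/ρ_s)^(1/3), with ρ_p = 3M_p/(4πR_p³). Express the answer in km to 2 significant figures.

10000 km

ρ_p = 3M_p/(4πR_p³) = 3 × (1.0 × 10²⁵) / (4π × (8.0 × 10⁶ m)³) = 4700 kg/m³
d_R = 1.26 × 8000 km × (4700/4600)^(1/3)
    = 10000 km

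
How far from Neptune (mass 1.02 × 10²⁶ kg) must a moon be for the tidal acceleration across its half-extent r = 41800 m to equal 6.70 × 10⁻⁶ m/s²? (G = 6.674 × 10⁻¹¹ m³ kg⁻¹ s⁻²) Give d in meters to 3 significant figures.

4.40 × 10⁸ m

2GMr/d³ = a_tidal  ⇒  d = (2GMr / a_tidal)^(1/3)
d = (2 × 6.674×10⁻¹¹ × (1.02 × 10²⁶) × (41800) / (6.70 × 10⁻⁶))^(1/3)
  = 4.40 × 10⁸ m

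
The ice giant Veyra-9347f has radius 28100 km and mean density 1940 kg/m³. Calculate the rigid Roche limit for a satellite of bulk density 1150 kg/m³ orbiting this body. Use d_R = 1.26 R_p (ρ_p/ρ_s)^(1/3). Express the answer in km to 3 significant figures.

42100 km

d_R = 1.26 × 28100 km × (1940/1150)^(1/3)
    = 42100 km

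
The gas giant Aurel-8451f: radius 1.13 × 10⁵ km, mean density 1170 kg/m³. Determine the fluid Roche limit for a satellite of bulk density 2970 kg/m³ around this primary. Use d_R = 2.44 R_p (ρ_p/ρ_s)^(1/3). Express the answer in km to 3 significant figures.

2.02 × 10⁵ km

d_R = 2.44 × 1.13 × 10⁵ km × (1170/2970)^(1/3)
    = 2.02 × 10⁵ km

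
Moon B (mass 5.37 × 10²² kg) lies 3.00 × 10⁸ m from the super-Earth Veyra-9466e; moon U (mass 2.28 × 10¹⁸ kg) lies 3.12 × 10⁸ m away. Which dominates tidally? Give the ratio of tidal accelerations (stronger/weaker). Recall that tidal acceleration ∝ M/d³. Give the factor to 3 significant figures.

Tidal stretch scales as M/d³; compute that for each body.
Moon B: (5.37 × 10²²) / (3.00 × 10⁸)³ = 1.989 × 10⁻³
Moon U: (2.28 × 10¹⁸) / (3.12 × 10⁸)³ = 7.507 × 10⁻⁸
Ratio (larger/smaller) = 26500

Moon B, by a factor of ≈ 26500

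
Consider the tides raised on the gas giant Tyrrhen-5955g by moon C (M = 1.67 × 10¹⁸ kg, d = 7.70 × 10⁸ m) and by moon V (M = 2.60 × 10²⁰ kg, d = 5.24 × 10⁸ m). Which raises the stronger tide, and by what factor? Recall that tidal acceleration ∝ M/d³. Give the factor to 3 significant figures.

Moon V, by a factor of ≈ 494

The tide-raising term goes as M/d³ (the gradient of a 1/d² field).
Moon C: (1.67 × 10¹⁸) / (7.70 × 10⁸)³ = 3.658 × 10⁻⁹
Moon V: (2.60 × 10²⁰) / (5.24 × 10⁸)³ = 1.807 × 10⁻⁶
Ratio (larger/smaller) = 494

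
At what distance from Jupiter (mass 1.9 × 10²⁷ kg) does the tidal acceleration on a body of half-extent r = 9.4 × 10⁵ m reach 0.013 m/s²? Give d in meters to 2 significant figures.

2.6 × 10⁸ m

2GMr/d³ = a_tidal  ⇒  d = (2GMr / a_tidal)^(1/3)
d = (2 × 6.674×10⁻¹¹ × (1.9 × 10²⁷) × (9.4 × 10⁵) / (0.013))^(1/3)
  = 2.6 × 10⁸ m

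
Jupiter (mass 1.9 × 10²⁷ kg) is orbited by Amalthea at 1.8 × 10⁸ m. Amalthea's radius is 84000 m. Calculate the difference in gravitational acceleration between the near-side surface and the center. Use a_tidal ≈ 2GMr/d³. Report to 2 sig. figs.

3.7 × 10⁻³ m/s²

Since r ≪ d, expand the inverse-square field across one radius to get the leading 2GMr/d³ term.
Δg = 2GMr/d³
   = 2 × (6.674 × 10⁻¹¹) × (1.9 × 10²⁷) × (84000) / (1.8 × 10⁸)³
   = 3.7 × 10⁻³ m/s²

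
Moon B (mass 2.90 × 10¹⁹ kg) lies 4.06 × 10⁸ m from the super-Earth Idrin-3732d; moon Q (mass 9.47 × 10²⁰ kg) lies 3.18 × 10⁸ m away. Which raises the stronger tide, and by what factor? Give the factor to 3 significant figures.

Moon Q, by a factor of ≈ 68.0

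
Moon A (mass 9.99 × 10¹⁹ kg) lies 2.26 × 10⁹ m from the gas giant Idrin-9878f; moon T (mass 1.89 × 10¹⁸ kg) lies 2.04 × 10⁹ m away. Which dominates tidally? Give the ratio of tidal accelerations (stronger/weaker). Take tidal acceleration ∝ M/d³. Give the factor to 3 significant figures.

The tide-raising term goes as M/d³ (the gradient of a 1/d² field).
Moon A: (9.99 × 10¹⁹) / (2.26 × 10⁹)³ = 8.654 × 10⁻⁹
Moon T: (1.89 × 10¹⁸) / (2.04 × 10⁹)³ = 2.226 × 10⁻¹⁰
Ratio (larger/smaller) = 38.9

Moon A, by a factor of ≈ 38.9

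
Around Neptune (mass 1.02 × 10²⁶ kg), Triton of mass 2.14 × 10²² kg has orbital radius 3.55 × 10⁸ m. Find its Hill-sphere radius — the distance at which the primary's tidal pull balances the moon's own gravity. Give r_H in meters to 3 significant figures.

1.46 × 10⁷ m

r_H ≈ a (m/3M)^(1/3)
    = (3.55 × 10⁸) × (2.14 × 10²² / (3 × 1.02 × 10²⁶))^(1/3)
    = 1.46 × 10⁷ m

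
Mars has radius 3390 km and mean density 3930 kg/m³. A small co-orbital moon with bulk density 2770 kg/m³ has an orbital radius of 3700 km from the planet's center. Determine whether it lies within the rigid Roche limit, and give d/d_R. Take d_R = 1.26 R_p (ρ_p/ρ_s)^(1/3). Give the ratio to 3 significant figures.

d_R = 1.26 × (3390 km) × (3930/2770)^(1/3) = 4800 km
d/d_R = (3700) / (4800) = 0.771
Since d/d_R < 1, the body is inside the Roche limit.

inside; d/d_R ≈ 0.771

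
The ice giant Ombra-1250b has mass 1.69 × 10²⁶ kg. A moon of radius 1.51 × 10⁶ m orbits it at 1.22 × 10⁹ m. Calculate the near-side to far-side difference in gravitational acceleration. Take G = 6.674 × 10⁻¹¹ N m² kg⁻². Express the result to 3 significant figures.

3.75 × 10⁻⁵ m/s²

Δa = 4GMr/d³
   = 4 × (6.674 × 10⁻¹¹) × (1.69 × 10²⁶) × (1.51 × 10⁶) / (1.22 × 10⁹)³
   = 3.75 × 10⁻⁵ m/s²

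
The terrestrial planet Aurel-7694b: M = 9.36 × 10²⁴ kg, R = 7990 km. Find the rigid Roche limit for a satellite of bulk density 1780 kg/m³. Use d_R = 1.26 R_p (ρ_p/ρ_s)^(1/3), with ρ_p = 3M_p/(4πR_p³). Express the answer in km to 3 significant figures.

ρ_p = 3M_p/(4πR_p³) = 3 × (9.36 × 10²⁴) / (4π × (7.99 × 10⁶ m)³) = 4380 kg/m³
d_R = 1.26 × 7990 km × (4380/1780)^(1/3)
    = 13600 km

13600 km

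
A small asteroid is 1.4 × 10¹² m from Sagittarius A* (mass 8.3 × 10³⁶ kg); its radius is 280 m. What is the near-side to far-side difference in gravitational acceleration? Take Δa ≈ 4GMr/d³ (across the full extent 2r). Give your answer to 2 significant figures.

2.3 × 10⁻⁷ m/s²

The field gradient is 2GM/d³; across the full diameter 2r the difference is 4GMr/d³.
Δg = 4GMr/d³
   = 4 × (6.674 × 10⁻¹¹) × (8.3 × 10³⁶) × (280) / (1.4 × 10¹²)³
   = 2.3 × 10⁻⁷ m/s²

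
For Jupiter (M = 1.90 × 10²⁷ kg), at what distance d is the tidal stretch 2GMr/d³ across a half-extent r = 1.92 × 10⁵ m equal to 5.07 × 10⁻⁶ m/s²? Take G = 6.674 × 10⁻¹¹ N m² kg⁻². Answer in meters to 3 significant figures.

2.13 × 10⁹ m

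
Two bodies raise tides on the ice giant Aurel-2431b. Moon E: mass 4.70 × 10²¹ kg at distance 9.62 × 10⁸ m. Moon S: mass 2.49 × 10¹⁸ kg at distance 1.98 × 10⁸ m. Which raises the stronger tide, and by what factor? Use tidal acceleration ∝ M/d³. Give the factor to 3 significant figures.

Moon E, by a factor of ≈ 16.5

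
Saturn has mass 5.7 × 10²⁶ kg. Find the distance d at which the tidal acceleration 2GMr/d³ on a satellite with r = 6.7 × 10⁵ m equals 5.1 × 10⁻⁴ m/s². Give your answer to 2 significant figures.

2GMr/d³ = a_tidal  ⇒  d = (2GMr / a_tidal)^(1/3)
d = (2 × 6.674×10⁻¹¹ × (5.7 × 10²⁶) × (6.7 × 10⁵) / (5.1 × 10⁻⁴))^(1/3)
  = 4.6 × 10⁸ m

4.6 × 10⁸ m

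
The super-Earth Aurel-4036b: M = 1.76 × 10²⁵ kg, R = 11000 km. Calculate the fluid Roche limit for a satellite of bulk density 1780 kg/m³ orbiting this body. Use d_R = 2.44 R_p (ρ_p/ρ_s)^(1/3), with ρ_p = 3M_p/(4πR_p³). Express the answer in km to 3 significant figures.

ρ_p = 3M_p/(4πR_p³) = 3 × (1.76 × 10²⁵) / (4π × (1.10 × 10⁷ m)³) = 3160 kg/m³
d_R = 2.44 × 11000 km × (3160/1780)^(1/3)
    = 32500 km

32500 km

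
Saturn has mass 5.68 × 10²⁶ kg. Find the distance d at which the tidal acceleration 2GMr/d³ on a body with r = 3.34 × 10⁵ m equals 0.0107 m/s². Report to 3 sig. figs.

1.33 × 10⁸ m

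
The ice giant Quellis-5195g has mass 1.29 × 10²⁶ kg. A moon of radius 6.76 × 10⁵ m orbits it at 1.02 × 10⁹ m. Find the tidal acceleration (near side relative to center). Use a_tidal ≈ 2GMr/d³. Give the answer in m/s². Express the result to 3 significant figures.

1.10 × 10⁻⁵ m/s²

Δg = 2GMr/d³
   = 2 × (6.674 × 10⁻¹¹) × (1.29 × 10²⁶) × (6.76 × 10⁵) / (1.02 × 10⁹)³
   = 1.10 × 10⁻⁵ m/s²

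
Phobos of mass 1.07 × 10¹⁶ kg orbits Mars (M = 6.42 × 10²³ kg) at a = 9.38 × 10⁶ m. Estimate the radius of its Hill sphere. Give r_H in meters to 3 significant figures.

r_H ≈ a (m/3M)^(1/3)
    = (9.38 × 10⁶) × (1.07 × 10¹⁶ / (3 × 6.42 × 10²³))^(1/3)
    = 1.66 × 10⁴ m

1.66 × 10⁴ m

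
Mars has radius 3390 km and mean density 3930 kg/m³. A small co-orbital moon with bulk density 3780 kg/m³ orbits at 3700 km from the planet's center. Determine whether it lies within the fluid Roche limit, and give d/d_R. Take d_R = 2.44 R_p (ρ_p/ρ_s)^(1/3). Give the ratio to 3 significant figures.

inside; d/d_R ≈ 0.442

d_R = 2.44 × (3390 km) × (3930/3780)^(1/3) = 8380 km
d/d_R = (3700) / (8380) = 0.442
Since d/d_R < 1, the body is inside the Roche limit.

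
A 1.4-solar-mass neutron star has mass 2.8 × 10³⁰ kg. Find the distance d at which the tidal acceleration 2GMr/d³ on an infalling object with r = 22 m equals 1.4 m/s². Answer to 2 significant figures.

1.8 × 10⁷ m

2GMr/d³ = a_tidal  ⇒  d = (2GMr / a_tidal)^(1/3)
d = (2 × 6.674×10⁻¹¹ × (2.8 × 10³⁰) × (22) / (1.4))^(1/3)
  = 1.8 × 10⁷ m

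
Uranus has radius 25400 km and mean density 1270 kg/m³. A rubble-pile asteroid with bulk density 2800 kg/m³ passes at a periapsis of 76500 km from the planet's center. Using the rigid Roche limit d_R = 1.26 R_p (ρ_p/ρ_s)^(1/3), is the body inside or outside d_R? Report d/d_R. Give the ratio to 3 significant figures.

outside; d/d_R ≈ 3.11

d_R = 1.26 × (25400 km) × (1270/2800)^(1/3) = 24590 km
d/d_R = (76500) / (24590) = 3.11
Since d/d_R > 1, the body is outside the Roche limit.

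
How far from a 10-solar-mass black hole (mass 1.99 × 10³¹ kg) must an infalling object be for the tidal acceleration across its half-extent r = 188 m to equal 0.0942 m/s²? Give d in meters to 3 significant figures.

1.74 × 10⁸ m

2GMr/d³ = a_tidal  ⇒  d = (2GMr / a_tidal)^(1/3)
d = (2 × 6.674×10⁻¹¹ × (1.99 × 10³¹) × (188) / (0.0942))^(1/3)
  = 1.74 × 10⁸ m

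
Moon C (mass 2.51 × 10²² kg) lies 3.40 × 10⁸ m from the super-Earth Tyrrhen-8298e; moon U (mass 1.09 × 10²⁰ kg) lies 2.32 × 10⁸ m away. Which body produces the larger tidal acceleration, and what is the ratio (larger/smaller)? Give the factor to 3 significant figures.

Moon C, by a factor of ≈ 73.2

The tide-raising term goes as M/d³ (the gradient of a 1/d² field).
Moon C: (2.51 × 10²²) / (3.40 × 10⁸)³ = 6.386 × 10⁻⁴
Moon U: (1.09 × 10²⁰) / (2.32 × 10⁸)³ = 8.729 × 10⁻⁶
Ratio (larger/smaller) = 73.2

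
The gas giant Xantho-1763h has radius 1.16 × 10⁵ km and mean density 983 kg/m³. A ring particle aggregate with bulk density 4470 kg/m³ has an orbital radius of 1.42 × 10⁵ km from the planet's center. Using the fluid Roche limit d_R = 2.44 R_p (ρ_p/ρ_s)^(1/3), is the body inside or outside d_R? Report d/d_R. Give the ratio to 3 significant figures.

d_R = 2.44 × (1.16 × 10⁵ km) × (983/4470)^(1/3) = 1.708 × 10⁵ km
d/d_R = (1.42 × 10⁵) / (1.708 × 10⁵) = 0.831
Since d/d_R < 1, the body is inside the Roche limit.

inside; d/d_R ≈ 0.831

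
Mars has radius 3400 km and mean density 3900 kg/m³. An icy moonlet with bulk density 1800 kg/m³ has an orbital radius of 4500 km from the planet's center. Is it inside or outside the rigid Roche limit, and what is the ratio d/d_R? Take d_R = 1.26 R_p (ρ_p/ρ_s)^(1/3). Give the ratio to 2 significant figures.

inside; d/d_R ≈ 0.81

d_R = 1.26 × (3400 km) × (3900/1800)^(1/3) = 5543 km
d/d_R = (4500) / (5543) = 0.81
Since d/d_R < 1, the body is inside the Roche limit.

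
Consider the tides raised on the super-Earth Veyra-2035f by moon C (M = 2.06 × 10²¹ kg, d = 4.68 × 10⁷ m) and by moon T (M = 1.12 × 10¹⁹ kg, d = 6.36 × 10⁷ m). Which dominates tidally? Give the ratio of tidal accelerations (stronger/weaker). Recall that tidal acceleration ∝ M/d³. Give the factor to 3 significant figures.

Tidal stretch scales as M/d³; compute that for each body.
Moon C: (2.06 × 10²¹) / (4.68 × 10⁷)³ = 2.010 × 10⁻²
Moon T: (1.12 × 10¹⁹) / (6.36 × 10⁷)³ = 4.354 × 10⁻⁵
Ratio (larger/smaller) = 462

Moon C, by a factor of ≈ 462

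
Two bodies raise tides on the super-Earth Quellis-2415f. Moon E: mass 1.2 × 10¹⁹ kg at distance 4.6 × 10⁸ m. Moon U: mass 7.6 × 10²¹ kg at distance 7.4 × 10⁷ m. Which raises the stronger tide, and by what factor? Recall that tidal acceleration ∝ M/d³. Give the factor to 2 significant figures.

Moon U, by a factor of ≈ 1.5 × 10⁵

Tidal acceleration ∝ M/d³, so compare M/d³ for each.
Moon E: (1.2 × 10¹⁹) / (4.6 × 10⁸)³ = 1.233 × 10⁻⁷
Moon U: (7.6 × 10²¹) / (7.4 × 10⁷)³ = 1.876 × 10⁻²
Ratio (larger/smaller) = 1.5 × 10⁵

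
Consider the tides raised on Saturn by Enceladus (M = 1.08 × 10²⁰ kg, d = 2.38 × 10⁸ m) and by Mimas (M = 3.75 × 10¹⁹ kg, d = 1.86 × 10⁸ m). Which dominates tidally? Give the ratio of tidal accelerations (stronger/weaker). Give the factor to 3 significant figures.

Enceladus, by a factor of ≈ 1.37

Tidal acceleration ∝ M/d³, so compare M/d³ for each.
Enceladus: (1.08 × 10²⁰) / (2.38 × 10⁸)³ = 8.011 × 10⁻⁶
Mimas: (3.75 × 10¹⁹) / (1.86 × 10⁸)³ = 5.828 × 10⁻⁶
Ratio (larger/smaller) = 1.37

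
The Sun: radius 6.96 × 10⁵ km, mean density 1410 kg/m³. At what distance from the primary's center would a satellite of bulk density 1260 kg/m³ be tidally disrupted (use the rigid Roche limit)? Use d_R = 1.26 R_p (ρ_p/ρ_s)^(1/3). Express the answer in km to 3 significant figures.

9.10 × 10⁵ km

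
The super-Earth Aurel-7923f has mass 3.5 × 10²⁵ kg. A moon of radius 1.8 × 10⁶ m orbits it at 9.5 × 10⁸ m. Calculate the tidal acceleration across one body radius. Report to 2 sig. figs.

The tidal stretch is the gradient of GM/d² times the body's extent r, hence the 1/d³ dependence.
Δa = 2GMr/d³
   = 2 × (6.674 × 10⁻¹¹) × (3.5 × 10²⁵) × (1.8 × 10⁶) / (9.5 × 10⁸)³
   = 9.8 × 10⁻⁶ m/s²

9.8 × 10⁻⁶ m/s²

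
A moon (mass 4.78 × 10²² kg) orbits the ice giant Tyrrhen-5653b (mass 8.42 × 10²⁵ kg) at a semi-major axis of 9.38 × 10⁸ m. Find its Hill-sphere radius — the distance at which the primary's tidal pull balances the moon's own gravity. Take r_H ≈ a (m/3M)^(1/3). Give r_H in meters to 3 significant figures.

r_H ≈ a (m/3M)^(1/3)
    = (9.38 × 10⁸) × (4.78 × 10²² / (3 × 8.42 × 10²⁵))^(1/3)
    = 5.39 × 10⁷ m

5.39 × 10⁷ m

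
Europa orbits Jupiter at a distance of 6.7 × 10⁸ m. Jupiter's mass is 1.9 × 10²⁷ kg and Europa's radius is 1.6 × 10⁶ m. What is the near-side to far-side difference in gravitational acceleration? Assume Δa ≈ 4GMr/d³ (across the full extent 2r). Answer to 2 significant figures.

2.7 × 10⁻³ m/s²

Δg = 4GMr/d³
   = 4 × (6.674 × 10⁻¹¹) × (1.9 × 10²⁷) × (1.6 × 10⁶) / (6.7 × 10⁸)³
   = 2.7 × 10⁻³ m/s²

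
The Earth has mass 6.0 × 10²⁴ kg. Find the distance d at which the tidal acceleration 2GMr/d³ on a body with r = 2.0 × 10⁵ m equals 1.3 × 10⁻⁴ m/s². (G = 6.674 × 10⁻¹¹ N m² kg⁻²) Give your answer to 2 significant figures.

1.1 × 10⁸ m

2GMr/d³ = a_tidal  ⇒  d = (2GMr / a_tidal)^(1/3)
d = (2 × 6.674×10⁻¹¹ × (6.0 × 10²⁴) × (2.0 × 10⁵) / (1.3 × 10⁻⁴))^(1/3)
  = 1.1 × 10⁸ m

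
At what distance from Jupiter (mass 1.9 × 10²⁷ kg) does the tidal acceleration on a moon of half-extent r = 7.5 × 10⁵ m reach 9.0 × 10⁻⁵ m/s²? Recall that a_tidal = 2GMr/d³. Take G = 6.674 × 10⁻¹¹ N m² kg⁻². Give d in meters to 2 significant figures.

2GMr/d³ = a_tidal  ⇒  d = (2GMr / a_tidal)^(1/3)
d = (2 × 6.674×10⁻¹¹ × (1.9 × 10²⁷) × (7.5 × 10⁵) / (9.0 × 10⁻⁵))^(1/3)
  = 1.3 × 10⁹ m

1.3 × 10⁹ m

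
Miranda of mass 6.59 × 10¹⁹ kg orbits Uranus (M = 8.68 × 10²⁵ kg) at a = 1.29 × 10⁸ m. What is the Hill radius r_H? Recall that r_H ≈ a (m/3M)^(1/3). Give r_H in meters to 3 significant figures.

8.16 × 10⁵ m

r_H ≈ a (m/3M)^(1/3)
    = (1.29 × 10⁸) × (6.59 × 10¹⁹ / (3 × 8.68 × 10²⁵))^(1/3)
    = 8.16 × 10⁵ m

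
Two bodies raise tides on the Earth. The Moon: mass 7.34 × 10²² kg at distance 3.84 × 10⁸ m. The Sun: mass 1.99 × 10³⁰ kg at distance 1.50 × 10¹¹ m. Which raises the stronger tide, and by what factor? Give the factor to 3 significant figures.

The tide-raising term goes as M/d³ (the gradient of a 1/d² field).
The Moon: (7.34 × 10²²) / (3.84 × 10⁸)³ = 1.296 × 10⁻³
The Sun: (1.99 × 10³⁰) / (1.50 × 10¹¹)³ = 5.896 × 10⁻⁴
Ratio (larger/smaller) = 2.20

The Moon, by a factor of ≈ 2.20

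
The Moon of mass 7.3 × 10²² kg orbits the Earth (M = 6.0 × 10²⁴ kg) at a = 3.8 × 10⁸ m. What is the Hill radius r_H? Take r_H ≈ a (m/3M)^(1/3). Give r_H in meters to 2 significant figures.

6.1 × 10⁷ m

r_H ≈ a (m/3M)^(1/3)
    = (3.8 × 10⁸) × (7.3 × 10²² / (3 × 6.0 × 10²⁴))^(1/3)
    = 6.1 × 10⁷ m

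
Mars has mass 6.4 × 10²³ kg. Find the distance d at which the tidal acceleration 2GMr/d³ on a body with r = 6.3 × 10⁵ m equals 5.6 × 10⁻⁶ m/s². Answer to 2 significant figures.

2GMr/d³ = a_tidal  ⇒  d = (2GMr / a_tidal)^(1/3)
d = (2 × 6.674×10⁻¹¹ × (6.4 × 10²³) × (6.3 × 10⁵) / (5.6 × 10⁻⁶))^(1/3)
  = 2.1 × 10⁸ m

2.1 × 10⁸ m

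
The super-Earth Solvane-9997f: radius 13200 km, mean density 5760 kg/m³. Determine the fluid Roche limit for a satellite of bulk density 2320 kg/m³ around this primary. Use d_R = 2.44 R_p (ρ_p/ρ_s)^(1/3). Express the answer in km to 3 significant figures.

d_R = 2.44 × 13200 km × (5760/2320)^(1/3)
    = 43600 km

43600 km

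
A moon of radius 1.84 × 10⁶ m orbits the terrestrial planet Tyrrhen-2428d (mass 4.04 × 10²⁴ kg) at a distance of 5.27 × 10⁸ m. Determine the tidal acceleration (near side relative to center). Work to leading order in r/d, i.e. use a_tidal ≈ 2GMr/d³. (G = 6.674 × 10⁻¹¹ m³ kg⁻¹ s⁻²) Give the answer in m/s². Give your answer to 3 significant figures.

Since r ≪ d, expand the inverse-square field across one radius to get the leading 2GMr/d³ term.
a_tidal = 2GMr/d³
        = 2 × (6.674 × 10⁻¹¹) × (4.04 × 10²⁴) × (1.84 × 10⁶) / (5.27 × 10⁸)³
        = 6.78 × 10⁻⁶ m/s²

6.78 × 10⁻⁶ m/s²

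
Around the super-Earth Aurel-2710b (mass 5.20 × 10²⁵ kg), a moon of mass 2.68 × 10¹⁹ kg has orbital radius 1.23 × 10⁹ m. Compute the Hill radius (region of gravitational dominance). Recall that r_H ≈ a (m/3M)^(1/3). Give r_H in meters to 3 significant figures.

6.84 × 10⁶ m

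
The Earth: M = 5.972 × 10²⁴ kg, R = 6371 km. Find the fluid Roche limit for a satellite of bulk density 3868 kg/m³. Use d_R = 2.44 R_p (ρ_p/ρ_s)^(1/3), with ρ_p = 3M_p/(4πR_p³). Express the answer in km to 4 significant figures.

ρ_p = 3M_p/(4πR_p³) = 3 × (5.972 × 10²⁴) / (4π × (6.371 × 10⁶ m)³) = 5513 kg/m³
d_R = 2.44 × 6371 km × (5513/3868)^(1/3)
    = 17490 km

17490 km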